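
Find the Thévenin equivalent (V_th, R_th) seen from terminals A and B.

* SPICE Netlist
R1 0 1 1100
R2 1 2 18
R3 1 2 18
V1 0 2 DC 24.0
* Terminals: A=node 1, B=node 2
Step 1 — V_th is the open-circuit voltage V_A - V_B (nothing connected across the terminals).
Nodal analysis, taking node 2 as the 0 V reference.
Source V1 fixes V_0 = 24 V.
KCL at each unknown node (sum of currents leaving = 0; resistances in Ω):
  Node 1: (V_1 - 24)/1100 + (V_1 - 0)/18 + (V_1 - 0)/18 = 0
Collecting terms: 0.112 × V_1 = 0.02182  =>  V_1 = 0.1948 V
V_th = V_1 - V_2 = 0.1948 - 0 = 0.1948 V
Step 2 — R_th: zero the source — replace V1 by a short circuit (node 2 merges into node 0) — and find the resistance seen between A (node 1) and B (node 0).
Reduce the network between node 1 (A) and node 0 (B) by series/parallel combination:
  Rp1 = R1 ‖ R2 ‖ R3 (parallel, all between nodes 0 and 1) = 1/(1/1100 + 1/18 + 1/18) = 8.927 Ω
R_th = 8.927 Ω

Final answer: V_th = 0.1948 V, R_th = 8.927 Ω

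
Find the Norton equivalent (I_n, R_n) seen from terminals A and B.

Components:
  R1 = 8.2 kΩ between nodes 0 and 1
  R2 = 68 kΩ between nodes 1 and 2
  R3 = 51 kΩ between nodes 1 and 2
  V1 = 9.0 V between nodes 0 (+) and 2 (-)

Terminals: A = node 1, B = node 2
Find the Thévenin equivalent first; then I_n = V_th/R_th and R_n = R_th.
Step 1 — V_th is the open-circuit voltage V_A - V_B (nothing connected across the terminals).
Nodal analysis, taking node 2 as the 0 V reference.
Source V1 fixes V_0 = 9 V.
KCL at each unknown node (sum of currents leaving = 0; resistances in Ω):
  Node 1: (V_1 - 9)/8200 + (V_1 - 0)/68000 + (V_1 - 0)/51000 = 0
Collecting terms: 0.0001563 × V_1 = 0.001098  =>  V_1 = 7.024 V
V_th = V_1 - V_2 = 7.024 - 0 = 7.024 V
Step 2 — R_th: zero the source — replace V1 by a short circuit (node 2 merges into node 0) — and find the resistance seen between A (node 1) and B (node 0).
Reduce the network between node 1 (A) and node 0 (B) by series/parallel combination:
  Rp1 = R1 ‖ R2 ‖ R3 (parallel, all between nodes 0 and 1) = 1/(1/8200 + 1/68000 + 1/51000) = 6399 Ω
R_th = 6.399 kΩ
I_n = V_th/R_th = 7.024/6399 = 0.001098 A, and R_n = R_th = 6.399 kΩ

Final answer: I_n = 0.001098 A, R_n = 6.399 kΩ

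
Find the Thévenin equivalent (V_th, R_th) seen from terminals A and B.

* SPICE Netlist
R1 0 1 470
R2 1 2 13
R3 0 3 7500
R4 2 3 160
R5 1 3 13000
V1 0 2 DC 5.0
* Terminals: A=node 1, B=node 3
Step 1 — V_th is the open-circuit voltage V_A - V_B (nothing connected across the terminals).
Nodal analysis, taking node 2 as the 0 V reference.
Source V1 fixes V_0 = 5 V.
KCL at each unknown node (sum of currents leaving = 0; resistances in Ω):
  Node 1: (V_1 - 5)/470 + (V_1 - 0)/13 + (V_1 - V_3)/13000 = 0
  Node 3: (V_3 - 5)/7500 + (V_3 - 0)/160 + (V_3 - V_1)/13000 = 0
Collecting terms (coefficients in siemens):
  0.07913·V_1 - 0.00007692·V_3 = 0.01064
  0.00646·V_3 - 0.00007692·V_1 = 0.0006667
Determinant D = (0.07913)(0.00646) - (-0.00007692)(-0.00007692) = 0.0005112
V_1 = [(0.01064)(0.00646) - (-0.00007692)(0.0006667)]/D = 0.1345 V
V_3 = [(0.07913)(0.0006667) - (0.01064)(-0.00007692)]/D = 0.1048 V
V_th = V_1 - V_3 = 0.1345 - 0.1048 = 0.02975 V
Step 2 — R_th: zero the source — replace V1 by a short circuit (node 2 merges into node 0) — and find the resistance seen between A (node 1) and B (node 3).
Reduce the network between node 1 (A) and node 3 (B) by series/parallel combination:
  Rp1 = R1 ‖ R2 (parallel, both between nodes 0 and 1) = 1/(1/470 + 1/13) = 12.65 Ω
  Rp2 = R3 ‖ R4 (parallel, both between nodes 0 and 3) = 1/(1/7500 + 1/160) = 156.7 Ω
  Rs1 = Rp1 + Rp2 (series, joined only at node 0) = 12.65 + 156.7 = 169.3 Ω
  Rp3 = R5 ‖ Rs1 (parallel, both between nodes 1 and 3) = 1/(1/13000 + 1/169.3) = 167.1 Ω
R_th = 167.1 Ω

Final answer: V_th = 0.02975 V, R_th = 167.1 Ω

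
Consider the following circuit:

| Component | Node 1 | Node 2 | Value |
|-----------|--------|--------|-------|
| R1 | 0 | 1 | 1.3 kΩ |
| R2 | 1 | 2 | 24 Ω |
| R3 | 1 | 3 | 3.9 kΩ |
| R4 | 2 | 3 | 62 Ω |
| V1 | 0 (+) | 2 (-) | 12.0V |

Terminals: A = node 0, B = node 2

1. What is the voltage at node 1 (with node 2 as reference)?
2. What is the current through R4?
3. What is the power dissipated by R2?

Nodal analysis, taking node 2 as the 0 V reference.
Source V1 fixes V_0 = 12 V.
KCL at each unknown node (sum of currents leaving = 0; resistances in Ω):
  Node 1: (V_1 - 12)/1300 + (V_1 - 0)/24 + (V_1 - V_3)/3900 = 0
  Node 3: (V_3 - V_1)/3900 + (V_3 - 0)/62 = 0
Collecting terms (coefficients in siemens):
  0.04269·V_1 - 0.0002564·V_3 = 0.009231
  0.01639·V_3 - 0.0002564·V_1 = 0
Determinant D = (0.04269)(0.01639) - (-0.0002564)(-0.0002564) = 0.0006995
V_1 = [(0.009231)(0.01639) - (-0.0002564)(0)]/D = 0.2162 V
V_3 = [(0.04269)(0) - (0.009231)(-0.0002564)]/D = 0.003384 V
Part 1:
  Read off the nodal solution: V_1 = 0.2162 V
Part 2:
  I_R4 = (V_2 - V_3)/R4 = (0 - 0.003384)/62 = -0.00005458 A
  Magnitude: I_R4 = 0.00005458 A
Part 3:
  I_R2 = (V_1 - V_2)/R2 = (0.2162 - 0)/24 = 0.00901 A
  P_R2 = I_R2² × R2 = (0.00901)² × 24 = 0.001948 W

Final answers:
1. V_1 = 0.2162 V
2. I_R4 = 5.458e-05 A
3. P_R2 = 0.001948 W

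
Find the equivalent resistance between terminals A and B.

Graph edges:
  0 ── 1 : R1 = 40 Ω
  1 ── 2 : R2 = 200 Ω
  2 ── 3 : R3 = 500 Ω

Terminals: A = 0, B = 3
Reduce the network between node 0 (A) and node 3 (B) by series/parallel combination:
  Rs1 = R1 + R2 (series, joined only at node 1) = 40 + 200 = 240 Ω
  Rs2 = R3 + Rs1 (series, joined only at node 2) = 500 + 240 = 740 Ω
R_eq = 740 Ω

Final answer: 740 Ω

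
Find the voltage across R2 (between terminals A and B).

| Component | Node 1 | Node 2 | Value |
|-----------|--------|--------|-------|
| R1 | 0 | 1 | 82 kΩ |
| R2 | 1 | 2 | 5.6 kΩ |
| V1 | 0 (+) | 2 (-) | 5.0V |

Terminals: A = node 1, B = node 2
R1 and R2 are in series across V1 (node 0 → node 1 → node 2), and the output A–B is taken across R2, so this is a voltage divider.
Series current: I = V1/(R1 + R2) = 5/(82000 + 5600) = 5/87600 = 0.00005708 A
V_R2 = I × R2 = V1 × R2/(R1 + R2) = 5 × 5600/87600 = 0.3196 V

Final answer: 0.3196 V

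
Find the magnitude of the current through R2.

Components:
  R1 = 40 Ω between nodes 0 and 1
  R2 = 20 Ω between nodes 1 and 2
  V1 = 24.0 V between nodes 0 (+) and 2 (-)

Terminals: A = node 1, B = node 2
Nodal analysis, taking node 2 as the 0 V reference.
Source V1 fixes V_0 = 24 V.
KCL at each unknown node (sum of currents leaving = 0; resistances in Ω):
  Node 1: (V_1 - 24)/40 + (V_1 - 0)/20 = 0
Collecting terms: 0.075 × V_1 = 0.6  =>  V_1 = 8 V
I_R2 = (V_1 - V_2)/R2 = (8 - 0)/20 = 0.4 A
|I_R2| = 0.4 A

Final answer: |I_R2| = 0.4 A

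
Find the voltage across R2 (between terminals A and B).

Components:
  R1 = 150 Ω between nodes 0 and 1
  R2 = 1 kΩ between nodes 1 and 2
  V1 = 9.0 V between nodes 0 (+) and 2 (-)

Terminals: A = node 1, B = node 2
R1 and R2 are in series across V1 (node 0 → node 1 → node 2), and the output A–B is taken across R2, so this is a voltage divider.
Series current: I = V1/(R1 + R2) = 9/(150 + 1000) = 9/1150 = 0.007826 A
V_R2 = I × R2 = V1 × R2/(R1 + R2) = 9 × 1000/1150 = 7.826 V

Final answer: 7.826 V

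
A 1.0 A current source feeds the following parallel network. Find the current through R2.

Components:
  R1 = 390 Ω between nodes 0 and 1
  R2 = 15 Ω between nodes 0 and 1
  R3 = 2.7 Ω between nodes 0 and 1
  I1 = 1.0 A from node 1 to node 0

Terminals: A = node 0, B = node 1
All resistors sit directly between nodes 0 and 1, so they are in parallel and share one voltage V; the full source current 1 A splits among them.
1/R_par = 1/390 + 1/15 + 1/2.7 = 0.4396 S  =>  R_par = 2.275 Ω
V = I × R_par = 1 × 2.275 = 2.275 V
I_R2 = V/R2 = 2.275/15 = 0.1517 A

Final answer: 0.1517 A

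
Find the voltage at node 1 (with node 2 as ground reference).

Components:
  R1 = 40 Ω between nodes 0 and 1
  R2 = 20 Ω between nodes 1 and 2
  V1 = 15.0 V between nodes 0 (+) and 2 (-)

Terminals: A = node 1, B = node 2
Nodal analysis, taking node 2 as the 0 V reference.
Source V1 fixes V_0 = 15 V.
KCL at each unknown node (sum of currents leaving = 0; resistances in Ω):
  Node 1: (V_1 - 15)/40 + (V_1 - 0)/20 = 0
Collecting terms: 0.075 × V_1 = 0.375  =>  V_1 = 5 V
The requested potential is V_1 = 5 V.

Final answer: V_1 = 5 V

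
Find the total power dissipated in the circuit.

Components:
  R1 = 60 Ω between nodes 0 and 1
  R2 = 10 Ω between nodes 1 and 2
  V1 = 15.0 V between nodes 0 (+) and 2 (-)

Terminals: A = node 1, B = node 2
Nodal analysis, taking node 2 as the 0 V reference.
Source V1 fixes V_0 = 15 V.
KCL at each unknown node (sum of currents leaving = 0; resistances in Ω):
  Node 1: (V_1 - 15)/60 + (V_1 - 0)/10 = 0
Collecting terms: 0.1167 × V_1 = 0.25  =>  V_1 = 2.143 V
Power in each resistor, P = (ΔV)²/R:
  P_R1 = (15 - 2.143)²/60 = 2.755 W
  P_R2 = (2.143 - 0)²/10 = 0.4592 W
P_total = P_R1 + P_R2 = 3.214 W

Final answer: 3.214 W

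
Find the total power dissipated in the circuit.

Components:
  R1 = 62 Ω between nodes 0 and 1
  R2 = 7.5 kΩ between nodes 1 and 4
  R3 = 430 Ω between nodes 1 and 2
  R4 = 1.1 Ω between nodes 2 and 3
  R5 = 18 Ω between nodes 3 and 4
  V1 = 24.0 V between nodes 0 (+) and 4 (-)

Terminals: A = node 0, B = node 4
Nodal analysis, taking node 4 as the 0 V reference.
Source V1 fixes V_0 = 24 V.
KCL at each unknown node (sum of currents leaving = 0; resistances in Ω):
  Node 1: (V_1 - 24)/62 + (V_1 - 0)/7500 + (V_1 - V_2)/430 = 0
  Node 2: (V_2 - V_1)/430 + (V_2 - V_3)/1.1 = 0
  Node 3: (V_3 - V_2)/1.1 + (V_3 - 0)/18 = 0
Collecting terms (coefficients in siemens):
  0.01859·V_1 - 0.002326·V_2 = 0.3871
  0.9114·V_2 - 0.002326·V_1 - 0.9091·V_3 = 0
  0.9646·V_3 - 0.9091·V_2 = 0
Solving these 3 simultaneous equations (Gaussian elimination) gives:
  V_1 = 20.94 V, V_2 = 0.8904 V, V_3 = 0.8391 V
Power in each resistor, P = (ΔV)²/R:
  P_R1 = (24 - 20.94)²/62 = 0.1514 W
  P_R2 = (20.94 - 0)²/7500 = 0.05845 W
  P_R3 = (20.94 - 0.8904)²/430 = 0.9345 W
  P_R4 = (0.8904 - 0.8391)²/1.1 = 0.002391 W
  P_R5 = (0.8391 - 0)²/18 = 0.03912 W
P_total = P_R1 + P_R2 + P_R3 + P_R4 + P_R5 = 1.186 W

Final answer: 1.186 W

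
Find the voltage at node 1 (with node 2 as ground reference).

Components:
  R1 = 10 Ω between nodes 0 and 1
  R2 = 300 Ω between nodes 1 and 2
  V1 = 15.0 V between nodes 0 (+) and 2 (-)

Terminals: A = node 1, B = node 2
Nodal analysis, taking node 2 as the 0 V reference.
Source V1 fixes V_0 = 15 V.
KCL at each unknown node (sum of currents leaving = 0; resistances in Ω):
  Node 1: (V_1 - 15)/10 + (V_1 - 0)/300 = 0
Collecting terms: 0.1033 × V_1 = 1.5  =>  V_1 = 14.52 V
The requested potential is V_1 = 14.52 V.

Final answer: V_1 = 14.52 V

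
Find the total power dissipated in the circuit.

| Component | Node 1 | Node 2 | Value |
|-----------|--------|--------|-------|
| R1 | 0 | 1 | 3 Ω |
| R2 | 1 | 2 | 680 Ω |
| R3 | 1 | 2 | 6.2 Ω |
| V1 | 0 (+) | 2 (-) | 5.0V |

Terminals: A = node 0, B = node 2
Nodal analysis, taking node 2 as the 0 V reference.
Source V1 fixes V_0 = 5 V.
KCL at each unknown node (sum of currents leaving = 0; resistances in Ω):
  Node 1: (V_1 - 5)/3 + (V_1 - 0)/680 + (V_1 - 0)/6.2 = 0
Collecting terms: 0.4961 × V_1 = 1.667  =>  V_1 = 3.36 V
Power in each resistor, P = (ΔV)²/R:
  P_R1 = (5 - 3.36)²/3 = 0.897 W
  P_R2 = (3.36 - 0)²/680 = 0.0166 W
  P_R3 = (3.36 - 0)²/6.2 = 1.82 W
P_total = P_R1 + P_R2 + P_R3 = 2.734 W

Final answer: 2.734 W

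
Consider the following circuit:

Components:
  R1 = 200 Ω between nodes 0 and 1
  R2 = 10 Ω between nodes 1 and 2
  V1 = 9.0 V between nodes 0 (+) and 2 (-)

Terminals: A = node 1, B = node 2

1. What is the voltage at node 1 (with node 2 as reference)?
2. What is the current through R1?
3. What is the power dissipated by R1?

Nodal analysis, taking node 2 as the 0 V reference.
Source V1 fixes V_0 = 9 V.
KCL at each unknown node (sum of currents leaving = 0; resistances in Ω):
  Node 1: (V_1 - 9)/200 + (V_1 - 0)/10 = 0
Collecting terms: 0.105 × V_1 = 0.045  =>  V_1 = 0.4286 V
Part 1:
  Read off the nodal solution: V_1 = 0.4286 V
Part 2:
  I_R1 = (V_0 - V_1)/R1 = (9 - 0.4286)/200 = 0.04286 A
  Magnitude: I_R1 = 0.04286 A
Part 3:
  I_R1 = (V_0 - V_1)/R1 = (9 - 0.4286)/200 = 0.04286 A
  P_R1 = I_R1² × R1 = (0.04286)² × 200 = 0.3673 W

Final answers:
1. V_1 = 0.4286 V
2. I_R1 = 0.04286 A
3. P_R1 = 0.3673 W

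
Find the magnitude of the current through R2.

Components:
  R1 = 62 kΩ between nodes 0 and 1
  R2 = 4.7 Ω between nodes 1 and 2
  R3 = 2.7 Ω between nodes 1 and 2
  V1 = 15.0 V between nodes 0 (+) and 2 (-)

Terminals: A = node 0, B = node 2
Nodal analysis, taking node 2 as the 0 V reference.
Source V1 fixes V_0 = 15 V.
KCL at each unknown node (sum of currents leaving = 0; resistances in Ω):
  Node 1: (V_1 - 15)/62000 + (V_1 - 0)/4.7 + (V_1 - 0)/2.7 = 0
Collecting terms: 0.5832 × V_1 = 0.0002419  =>  V_1 = 0.0004149 V
I_R2 = (V_1 - V_2)/R2 = (0.0004149 - 0)/4.7 = 0.00008827 A
|I_R2| = 0.00008827 A

Final answer: |I_R2| = 8.827e-05 A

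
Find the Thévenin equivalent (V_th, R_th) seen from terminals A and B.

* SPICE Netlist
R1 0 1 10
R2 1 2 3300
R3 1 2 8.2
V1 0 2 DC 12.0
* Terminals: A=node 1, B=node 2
Step 1 — V_th is the open-circuit voltage V_A - V_B (nothing connected across the terminals).
Nodal analysis, taking node 2 as the 0 V reference.
Source V1 fixes V_0 = 12 V.
KCL at each unknown node (sum of currents leaving = 0; resistances in Ω):
  Node 1: (V_1 - 12)/10 + (V_1 - 0)/3300 + (V_1 - 0)/8.2 = 0
Collecting terms: 0.2223 × V_1 = 1.2  =>  V_1 = 5.399 V
V_th = V_1 - V_2 = 5.399 - 0 = 5.399 V
Step 2 — R_th: zero the source — replace V1 by a short circuit (node 2 merges into node 0) — and find the resistance seen between A (node 1) and B (node 0).
Reduce the network between node 1 (A) and node 0 (B) by series/parallel combination:
  Rp1 = R1 ‖ R2 ‖ R3 (parallel, all between nodes 0 and 1) = 1/(1/10 + 1/3300 + 1/8.2) = 4.499 Ω
R_th = 4.499 Ω

Final answer: V_th = 5.399 V, R_th = 4.499 Ω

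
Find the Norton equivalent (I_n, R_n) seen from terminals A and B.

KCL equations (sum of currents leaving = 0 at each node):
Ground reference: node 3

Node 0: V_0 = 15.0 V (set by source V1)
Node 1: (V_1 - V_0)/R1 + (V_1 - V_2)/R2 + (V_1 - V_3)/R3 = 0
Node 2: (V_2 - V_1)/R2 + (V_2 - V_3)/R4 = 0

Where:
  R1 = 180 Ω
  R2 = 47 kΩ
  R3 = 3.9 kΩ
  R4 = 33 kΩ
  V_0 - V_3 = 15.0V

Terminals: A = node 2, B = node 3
Find the Thévenin equivalent first; then I_n = V_th/R_th and R_n = R_th.
Step 1 — V_th is the open-circuit voltage V_A - V_B (nothing connected across the terminals).
Nodal analysis, taking node 3 as the 0 V reference.
Source V1 fixes V_0 = 15 V.
KCL at each unknown node (sum of currents leaving = 0; resistances in Ω):
  Node 1: (V_1 - 15)/180 + (V_1 - V_2)/47000 + (V_1 - 0)/3900 = 0
  Node 2: (V_2 - V_1)/47000 + (V_2 - 0)/33000 = 0
Collecting terms (coefficients in siemens):
  0.005833·V_1 - 0.00002128·V_2 = 0.08333
  0.00005158·V_2 - 0.00002128·V_1 = 0
Determinant D = (0.005833)(0.00005158) - (-0.00002128)(-0.00002128) = 0.0000003004
V_1 = [(0.08333)(0.00005158) - (-0.00002128)(0)]/D = 14.31 V
V_2 = [(0.005833)(0) - (0.08333)(-0.00002128)]/D = 5.902 V
V_th = V_2 - V_3 = 5.902 - 0 = 5.902 V
Step 2 — R_th: zero the source — replace V1 by a short circuit (node 3 merges into node 0) — and find the resistance seen between A (node 2) and B (node 0).
Reduce the network between node 2 (A) and node 0 (B) by series/parallel combination:
  Rp1 = R1 ‖ R3 (parallel, both between nodes 0 and 1) = 1/(1/180 + 1/3900) = 172.1 Ω
  Rs1 = R2 + Rp1 (series, joined only at node 1) = 47000 + 172.1 = 47170 Ω
  Rp2 = R4 ‖ Rs1 (parallel, both between nodes 0 and 2) = 1/(1/33000 + 1/47170) = 19420 Ω
R_th = 19.42 kΩ
I_n = V_th/R_th = 5.902/19420 = 0.000304 A, and R_n = R_th = 19.42 kΩ

Final answer: I_n = 0.000304 A, R_n = 19.42 kΩ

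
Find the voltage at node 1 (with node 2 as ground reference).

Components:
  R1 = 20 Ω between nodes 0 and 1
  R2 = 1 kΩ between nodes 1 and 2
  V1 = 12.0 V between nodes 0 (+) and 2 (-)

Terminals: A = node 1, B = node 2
Nodal analysis, taking node 2 as the 0 V reference.
Source V1 fixes V_0 = 12 V.
KCL at each unknown node (sum of currents leaving = 0; resistances in Ω):
  Node 1: (V_1 - 12)/20 + (V_1 - 0)/1000 = 0
Collecting terms: 0.051 × V_1 = 0.6  =>  V_1 = 11.76 V
The requested potential is V_1 = 11.76 V.

Final answer: V_1 = 11.76 V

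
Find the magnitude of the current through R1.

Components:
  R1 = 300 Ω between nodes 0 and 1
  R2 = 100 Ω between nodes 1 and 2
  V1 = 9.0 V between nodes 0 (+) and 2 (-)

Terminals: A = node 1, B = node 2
Nodal analysis, taking node 2 as the 0 V reference.
Source V1 fixes V_0 = 9 V.
KCL at each unknown node (sum of currents leaving = 0; resistances in Ω):
  Node 1: (V_1 - 9)/300 + (V_1 - 0)/100 = 0
Collecting terms: 0.01333 × V_1 = 0.03  =>  V_1 = 2.25 V
I_R1 = (V_0 - V_1)/R1 = (9 - 2.25)/300 = 0.0225 A
|I_R1| = 0.0225 A

Final answer: |I_R1| = 0.0225 A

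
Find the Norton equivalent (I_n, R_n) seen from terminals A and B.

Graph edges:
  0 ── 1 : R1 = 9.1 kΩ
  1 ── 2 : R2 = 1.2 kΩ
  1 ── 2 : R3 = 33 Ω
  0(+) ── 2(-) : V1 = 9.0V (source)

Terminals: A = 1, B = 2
Find the Thévenin equivalent first; then I_n = V_th/R_th and R_n = R_th.
Step 1 — V_th is the open-circuit voltage V_A - V_B (nothing connected across the terminals).
Nodal analysis, taking node 2 as the 0 V reference.
Source V1 fixes V_0 = 9 V.
KCL at each unknown node (sum of currents leaving = 0; resistances in Ω):
  Node 1: (V_1 - 9)/9100 + (V_1 - 0)/1200 + (V_1 - 0)/33 = 0
Collecting terms: 0.03125 × V_1 = 0.000989  =>  V_1 = 0.03165 V
V_th = V_1 - V_2 = 0.03165 - 0 = 0.03165 V
Step 2 — R_th: zero the source — replace V1 by a short circuit (node 2 merges into node 0) — and find the resistance seen between A (node 1) and B (node 0).
Reduce the network between node 1 (A) and node 0 (B) by series/parallel combination:
  Rp1 = R1 ‖ R2 ‖ R3 (parallel, all between nodes 0 and 1) = 1/(1/9100 + 1/1200 + 1/33) = 32 Ω
R_th = 32 Ω
I_n = V_th/R_th = 0.03165/32 = 0.000989 A, and R_n = R_th = 32 Ω

Final answer: I_n = 0.000989 A, R_n = 32 Ω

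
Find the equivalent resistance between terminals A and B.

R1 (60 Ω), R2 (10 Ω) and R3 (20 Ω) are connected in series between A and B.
Reduce the network between node 0 (A) and node 3 (B) by series/parallel combination:
  Rs1 = R1 + R2 (series, joined only at node 1) = 60 + 10 = 70 Ω
  Rs2 = R3 + Rs1 (series, joined only at node 2) = 20 + 70 = 90 Ω
R_eq = 90 Ω

Final answer: 90 Ω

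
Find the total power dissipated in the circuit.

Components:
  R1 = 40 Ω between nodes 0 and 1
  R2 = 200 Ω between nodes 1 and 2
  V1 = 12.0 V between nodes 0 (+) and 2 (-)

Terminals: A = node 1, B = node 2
Nodal analysis, taking node 2 as the 0 V reference.
Source V1 fixes V_0 = 12 V.
KCL at each unknown node (sum of currents leaving = 0; resistances in Ω):
  Node 1: (V_1 - 12)/40 + (V_1 - 0)/200 = 0
Collecting terms: 0.03 × V_1 = 0.3  =>  V_1 = 10 V
Power in each resistor, P = (ΔV)²/R:
  P_R1 = (12 - 10)²/40 = 0.1 W
  P_R2 = (10 - 0)²/200 = 0.5 W
P_total = P_R1 + P_R2 = 0.6 W

Final answer: 0.6 W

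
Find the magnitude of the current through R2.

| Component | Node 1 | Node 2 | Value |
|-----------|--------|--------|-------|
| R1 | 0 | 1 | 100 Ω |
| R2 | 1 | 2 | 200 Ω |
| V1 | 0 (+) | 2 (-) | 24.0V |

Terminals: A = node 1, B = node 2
Nodal analysis, taking node 2 as the 0 V reference.
Source V1 fixes V_0 = 24 V.
KCL at each unknown node (sum of currents leaving = 0; resistances in Ω):
  Node 1: (V_1 - 24)/100 + (V_1 - 0)/200 = 0
Collecting terms: 0.015 × V_1 = 0.24  =>  V_1 = 16 V
I_R2 = (V_1 - V_2)/R2 = (16 - 0)/200 = 0.08 A
|I_R2| = 0.08 A

Final answer: |I_R2| = 0.08 A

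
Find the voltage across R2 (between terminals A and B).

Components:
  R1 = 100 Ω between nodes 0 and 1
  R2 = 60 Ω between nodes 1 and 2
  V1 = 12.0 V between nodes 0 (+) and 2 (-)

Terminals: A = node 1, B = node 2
R1 and R2 are in series across V1 (node 0 → node 1 → node 2), and the output A–B is taken across R2, so this is a voltage divider.
Series current: I = V1/(R1 + R2) = 12/(100 + 60) = 12/160 = 0.075 A
V_R2 = I × R2 = V1 × R2/(R1 + R2) = 12 × 60/160 = 4.5 V

Final answer: 4.5 V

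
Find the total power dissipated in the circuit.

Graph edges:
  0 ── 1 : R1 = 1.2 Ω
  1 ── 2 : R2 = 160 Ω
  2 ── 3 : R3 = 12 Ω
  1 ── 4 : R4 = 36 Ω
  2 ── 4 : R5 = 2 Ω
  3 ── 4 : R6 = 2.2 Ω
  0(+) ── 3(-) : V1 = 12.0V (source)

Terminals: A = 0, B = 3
Nodal analysis, taking node 3 as the 0 V reference.
Source V1 fixes V_0 = 12 V.
KCL at each unknown node (sum of currents leaving = 0; resistances in Ω):
  Node 1: (V_1 - 12)/1.2 + (V_1 - V_2)/160 + (V_1 - V_4)/36 = 0
  Node 2: (V_2 - V_1)/160 + (V_2 - 0)/12 + (V_2 - V_4)/2 = 0
  Node 4: (V_4 - V_1)/36 + (V_4 - V_2)/2 + (V_4 - 0)/2.2 = 0
Collecting terms (coefficients in siemens):
  0.8674·V_1 - 0.00625·V_2 - 0.02778·V_4 = 10
  0.5896·V_2 - 0.00625·V_1 - 0.5·V_4 = 0
  0.9823·V_4 - 0.02778·V_1 - 0.5·V_2 = 0
Solving these 3 simultaneous equations (Gaussian elimination) gives:
  V_1 = 11.56 V, V_2 = 0.7032 V, V_4 = 0.6847 V
Power in each resistor, P = (ΔV)²/R:
  P_R1 = (12 - 11.56)²/1.2 = 0.1641 W
  P_R2 = (11.56 - 0.7032)²/160 = 0.7362 W
  P_R3 = (0.7032 - 0)²/12 = 0.0412 W
  P_R4 = (11.56 - 0.6847)²/36 = 3.283 W
  P_R5 = (0.7032 - 0.6847)²/2 = 0.0001706 W
  P_R6 = (0 - 0.6847)²/2.2 = 0.2131 W
P_total = P_R1 + P_R2 + P_R3 + P_R4 + P_R5 + P_R6 = 4.438 W

Final answer: 4.438 W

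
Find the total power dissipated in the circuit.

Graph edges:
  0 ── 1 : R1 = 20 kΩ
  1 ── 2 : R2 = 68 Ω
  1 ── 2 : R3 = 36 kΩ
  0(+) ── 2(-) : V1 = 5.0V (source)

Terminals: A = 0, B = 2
Nodal analysis, taking node 2 as the 0 V reference.
Source V1 fixes V_0 = 5 V.
KCL at each unknown node (sum of currents leaving = 0; resistances in Ω):
  Node 1: (V_1 - 5)/20000 + (V_1 - 0)/68 + (V_1 - 0)/36000 = 0
Collecting terms: 0.01478 × V_1 = 0.00025  =>  V_1 = 0.01691 V
Power in each resistor, P = (ΔV)²/R:
  P_R1 = (5 - 0.01691)²/20000 = 0.001242 W
  P_R2 = (0.01691 - 0)²/68 = 0.000004205 W
  P_R3 = (0.01691 - 0)²/36000 = 0.000000007944 W
P_total = P_R1 + P_R2 + P_R3 = 0.001246 W

Final answer: 0.001246 W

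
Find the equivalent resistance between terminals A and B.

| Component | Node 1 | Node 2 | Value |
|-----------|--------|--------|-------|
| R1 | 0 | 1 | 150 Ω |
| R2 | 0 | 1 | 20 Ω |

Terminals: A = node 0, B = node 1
Reduce the network between node 0 (A) and node 1 (B) by series/parallel combination:
  Rp1 = R1 ‖ R2 (parallel, both between nodes 0 and 1) = 1/(1/150 + 1/20) = 17.65 Ω
R_eq = 17.65 Ω

Final answer: 17.65 Ω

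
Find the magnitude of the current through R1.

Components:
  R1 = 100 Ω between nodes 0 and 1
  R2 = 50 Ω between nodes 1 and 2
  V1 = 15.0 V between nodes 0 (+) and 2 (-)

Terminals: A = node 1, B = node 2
Nodal analysis, taking node 2 as the 0 V reference.
Source V1 fixes V_0 = 15 V.
KCL at each unknown node (sum of currents leaving = 0; resistances in Ω):
  Node 1: (V_1 - 15)/100 + (V_1 - 0)/50 = 0
Collecting terms: 0.03 × V_1 = 0.15  =>  V_1 = 5 V
I_R1 = (V_0 - V_1)/R1 = (15 - 5)/100 = 0.1 A
|I_R1| = 0.1 A

Final answer: |I_R1| = 0.1 A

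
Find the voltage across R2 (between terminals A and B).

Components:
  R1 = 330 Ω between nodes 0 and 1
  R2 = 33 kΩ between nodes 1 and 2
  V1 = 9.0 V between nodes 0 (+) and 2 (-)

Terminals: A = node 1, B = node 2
R1 and R2 are in series across V1 (node 0 → node 1 → node 2), and the output A–B is taken across R2, so this is a voltage divider.
Series current: I = V1/(R1 + R2) = 9/(330 + 33000) = 9/33330 = 0.00027 A
V_R2 = I × R2 = V1 × R2/(R1 + R2) = 9 × 33000/33330 = 8.911 V

Final answer: 8.911 V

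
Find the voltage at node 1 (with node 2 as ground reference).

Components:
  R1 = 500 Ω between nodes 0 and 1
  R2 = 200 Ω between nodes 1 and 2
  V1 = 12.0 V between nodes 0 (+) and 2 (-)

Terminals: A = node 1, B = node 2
Nodal analysis, taking node 2 as the 0 V reference.
Source V1 fixes V_0 = 12 V.
KCL at each unknown node (sum of currents leaving = 0; resistances in Ω):
  Node 1: (V_1 - 12)/500 + (V_1 - 0)/200 = 0
Collecting terms: 0.007 × V_1 = 0.024  =>  V_1 = 3.429 V
The requested potential is V_1 = 3.429 V.

Final answer: V_1 = 3.429 V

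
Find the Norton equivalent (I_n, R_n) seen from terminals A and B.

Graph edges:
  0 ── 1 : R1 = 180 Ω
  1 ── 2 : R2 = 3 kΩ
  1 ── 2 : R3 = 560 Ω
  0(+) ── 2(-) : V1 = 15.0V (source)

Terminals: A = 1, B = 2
Find the Thévenin equivalent first; then I_n = V_th/R_th and R_n = R_th.
Step 1 — V_th is the open-circuit voltage V_A - V_B (nothing connected across the terminals).
Nodal analysis, taking node 2 as the 0 V reference.
Source V1 fixes V_0 = 15 V.
KCL at each unknown node (sum of currents leaving = 0; resistances in Ω):
  Node 1: (V_1 - 15)/180 + (V_1 - 0)/3000 + (V_1 - 0)/560 = 0
Collecting terms: 0.007675 × V_1 = 0.08333  =>  V_1 = 10.86 V
V_th = V_1 - V_2 = 10.86 - 0 = 10.86 V
Step 2 — R_th: zero the source — replace V1 by a short circuit (node 2 merges into node 0) — and find the resistance seen between A (node 1) and B (node 0).
Reduce the network between node 1 (A) and node 0 (B) by series/parallel combination:
  Rp1 = R1 ‖ R2 ‖ R3 (parallel, all between nodes 0 and 1) = 1/(1/180 + 1/3000 + 1/560) = 130.3 Ω
R_th = 130.3 Ω
I_n = V_th/R_th = 10.86/130.3 = 0.08333 A, and R_n = R_th = 130.3 Ω

Final answer: I_n = 0.08333 A, R_n = 130.3 Ω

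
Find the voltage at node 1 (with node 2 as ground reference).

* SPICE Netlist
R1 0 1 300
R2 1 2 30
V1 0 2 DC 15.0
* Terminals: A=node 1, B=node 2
Nodal analysis, taking node 2 as the 0 V reference.
Source V1 fixes V_0 = 15 V.
KCL at each unknown node (sum of currents leaving = 0; resistances in Ω):
  Node 1: (V_1 - 15)/300 + (V_1 - 0)/30 = 0
Collecting terms: 0.03667 × V_1 = 0.05  =>  V_1 = 1.364 V
The requested potential is V_1 = 1.364 V.

Final answer: V_1 = 1.364 V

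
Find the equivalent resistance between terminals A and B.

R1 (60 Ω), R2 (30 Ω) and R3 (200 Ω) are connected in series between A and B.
Reduce the network between node 0 (A) and node 3 (B) by series/parallel combination:
  Rs1 = R1 + R2 (series, joined only at node 1) = 60 + 30 = 90 Ω
  Rs2 = R3 + Rs1 (series, joined only at node 2) = 200 + 90 = 290 Ω
R_eq = 290 Ω

Final answer: 290 Ω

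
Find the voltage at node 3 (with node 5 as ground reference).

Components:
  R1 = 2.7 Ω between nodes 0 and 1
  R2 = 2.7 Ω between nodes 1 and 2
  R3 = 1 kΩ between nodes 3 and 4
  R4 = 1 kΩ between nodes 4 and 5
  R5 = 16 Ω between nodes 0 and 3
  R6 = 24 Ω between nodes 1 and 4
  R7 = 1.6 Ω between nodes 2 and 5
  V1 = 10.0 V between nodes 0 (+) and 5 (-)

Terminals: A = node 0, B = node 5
Nodal analysis, taking node 5 as the 0 V reference.
Source V1 fixes V_0 = 10 V.
KCL at each unknown node (sum of currents leaving = 0; resistances in Ω):
  Node 1: (V_1 - 10)/2.7 + (V_1 - V_2)/2.7 + (V_1 - V_4)/24 = 0
  Node 2: (V_2 - V_1)/2.7 + (V_2 - 0)/1.6 = 0
  Node 3: (V_3 - V_4)/1000 + (V_3 - 10)/16 = 0
  Node 4: (V_4 - V_3)/1000 + (V_4 - 0)/1000 + (V_4 - V_1)/24 = 0
Collecting terms (coefficients in siemens):
  0.7824·V_1 - 0.3704·V_2 - 0.04167·V_4 = 3.704
  0.9954·V_2 - 0.3704·V_1 = 0
  0.0635·V_3 - 0.001·V_4 = 0.625
  0.04367·V_4 - 0.04167·V_1 - 0.001·V_3 = 0
Solving these 4 simultaneous equations (Gaussian elimination) gives:
  V_1 = 6.139 V, V_2 = 2.284 V, V_3 = 9.938 V, V_4 = 6.086 V
The requested potential is V_3 = 9.938 V.

Final answer: V_3 = 9.938 V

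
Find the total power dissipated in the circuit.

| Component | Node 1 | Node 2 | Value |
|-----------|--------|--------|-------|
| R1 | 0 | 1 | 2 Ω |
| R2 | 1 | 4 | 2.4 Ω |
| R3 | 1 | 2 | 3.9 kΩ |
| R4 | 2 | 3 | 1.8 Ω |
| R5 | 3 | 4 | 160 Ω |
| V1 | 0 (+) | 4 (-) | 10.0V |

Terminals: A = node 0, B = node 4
Nodal analysis, taking node 4 as the 0 V reference.
Source V1 fixes V_0 = 10 V.
KCL at each unknown node (sum of currents leaving = 0; resistances in Ω):
  Node 1: (V_1 - 10)/2 + (V_1 - 0)/2.4 + (V_1 - V_2)/3900 = 0
  Node 2: (V_2 - V_1)/3900 + (V_2 - V_3)/1.8 = 0
  Node 3: (V_3 - V_2)/1.8 + (V_3 - 0)/160 = 0
Collecting terms (coefficients in siemens):
  0.9169·V_1 - 0.0002564·V_2 = 5
  0.5558·V_2 - 0.0002564·V_1 - 0.5556·V_3 = 0
  0.5618·V_3 - 0.5556·V_2 = 0
Solving these 3 simultaneous equations (Gaussian elimination) gives:
  V_1 = 5.453 V, V_2 = 0.2172 V, V_3 = 0.2148 V
Power in each resistor, P = (ΔV)²/R:
  P_R1 = (10 - 5.453)²/2 = 10.34 W
  P_R2 = (5.453 - 0)²/2.4 = 12.39 W
  P_R3 = (5.453 - 0.2172)²/3900 = 0.007029 W
  P_R4 = (0.2172 - 0.2148)²/1.8 = 0.000003244 W
  P_R5 = (0.2148 - 0)²/160 = 0.0002884 W
P_total = P_R1 + P_R2 + P_R3 + P_R4 + P_R5 = 22.73 W

Final answer: 22.73 W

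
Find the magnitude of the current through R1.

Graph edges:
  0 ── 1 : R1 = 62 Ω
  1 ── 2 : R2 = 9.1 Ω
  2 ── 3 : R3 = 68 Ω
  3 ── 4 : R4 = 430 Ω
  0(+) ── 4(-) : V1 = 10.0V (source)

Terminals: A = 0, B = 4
Nodal analysis, taking node 4 as the 0 V reference.
Source V1 fixes V_0 = 10 V.
KCL at each unknown node (sum of currents leaving = 0; resistances in Ω):
  Node 1: (V_1 - 10)/62 + (V_1 - V_2)/9.1 = 0
  Node 2: (V_2 - V_1)/9.1 + (V_2 - V_3)/68 = 0
  Node 3: (V_3 - V_2)/68 + (V_3 - 0)/430 = 0
Collecting terms (coefficients in siemens):
  0.126·V_1 - 0.1099·V_2 = 0.1613
  0.1246·V_2 - 0.1099·V_1 - 0.01471·V_3 = 0
  0.01703·V_3 - 0.01471·V_2 = 0
Solving these 3 simultaneous equations (Gaussian elimination) gives:
  V_1 = 8.911 V, V_2 = 8.751 V, V_3 = 7.556 V
I_R1 = (V_0 - V_1)/R1 = (10 - 8.911)/62 = 0.01757 A
|I_R1| = 0.01757 A

Final answer: |I_R1| = 0.01757 A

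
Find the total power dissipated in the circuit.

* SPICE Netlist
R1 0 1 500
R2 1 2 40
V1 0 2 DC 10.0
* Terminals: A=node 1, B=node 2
Nodal analysis, taking node 2 as the 0 V reference.
Source V1 fixes V_0 = 10 V.
KCL at each unknown node (sum of currents leaving = 0; resistances in Ω):
  Node 1: (V_1 - 10)/500 + (V_1 - 0)/40 = 0
Collecting terms: 0.027 × V_1 = 0.02  =>  V_1 = 0.7407 V
Power in each resistor, P = (ΔV)²/R:
  P_R1 = (10 - 0.7407)²/500 = 0.1715 W
  P_R2 = (0.7407 - 0)²/40 = 0.01372 W
P_total = P_R1 + P_R2 = 0.1852 W

Final answer: 0.1852 W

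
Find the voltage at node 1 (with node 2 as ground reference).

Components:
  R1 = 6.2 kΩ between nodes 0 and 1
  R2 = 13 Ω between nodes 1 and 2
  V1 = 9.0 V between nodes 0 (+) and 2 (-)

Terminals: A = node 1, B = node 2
Nodal analysis, taking node 2 as the 0 V reference.
Source V1 fixes V_0 = 9 V.
KCL at each unknown node (sum of currents leaving = 0; resistances in Ω):
  Node 1: (V_1 - 9)/6200 + (V_1 - 0)/13 = 0
Collecting terms: 0.07708 × V_1 = 0.001452  =>  V_1 = 0.01883 V
The requested potential is V_1 = 0.01883 V.

Final answer: V_1 = 0.01883 V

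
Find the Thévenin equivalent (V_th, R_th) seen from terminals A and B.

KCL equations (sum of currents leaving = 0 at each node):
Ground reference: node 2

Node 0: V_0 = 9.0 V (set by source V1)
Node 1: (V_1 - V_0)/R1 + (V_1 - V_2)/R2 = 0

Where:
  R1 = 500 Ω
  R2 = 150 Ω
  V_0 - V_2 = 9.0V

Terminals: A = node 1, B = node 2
Step 1 — V_th is the open-circuit voltage V_A - V_B (nothing connected across the terminals).
Nodal analysis, taking node 2 as the 0 V reference.
Source V1 fixes V_0 = 9 V.
KCL at each unknown node (sum of currents leaving = 0; resistances in Ω):
  Node 1: (V_1 - 9)/500 + (V_1 - 0)/150 = 0
Collecting terms: 0.008667 × V_1 = 0.018  =>  V_1 = 2.077 V
V_th = V_1 - V_2 = 2.077 - 0 = 2.077 V
Step 2 — R_th: zero the source — replace V1 by a short circuit (node 2 merges into node 0) — and find the resistance seen between A (node 1) and B (node 0).
Reduce the network between node 1 (A) and node 0 (B) by series/parallel combination:
  Rp1 = R1 ‖ R2 (parallel, both between nodes 0 and 1) = 1/(1/500 + 1/150) = 115.4 Ω
R_th = 115.4 Ω

Final answer: V_th = 2.077 V, R_th = 115.4 Ω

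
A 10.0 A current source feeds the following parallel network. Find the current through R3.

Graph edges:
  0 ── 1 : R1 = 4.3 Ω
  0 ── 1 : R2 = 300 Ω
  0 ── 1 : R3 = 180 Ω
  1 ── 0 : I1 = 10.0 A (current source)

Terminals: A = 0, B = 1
All resistors sit directly between nodes 0 and 1, so they are in parallel and share one voltage V; the full source current 10 A splits among them.
1/R_par = 1/4.3 + 1/300 + 1/180 = 0.2414 S  =>  R_par = 4.142 Ω
V = I × R_par = 10 × 4.142 = 41.42 V
I_R3 = V/R3 = 41.42/180 = 0.2301 A

Final answer: 0.2301 A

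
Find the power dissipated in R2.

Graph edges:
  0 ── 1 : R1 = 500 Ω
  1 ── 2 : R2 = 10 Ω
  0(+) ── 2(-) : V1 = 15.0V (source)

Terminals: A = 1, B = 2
Nodal analysis, taking node 2 as the 0 V reference.
Source V1 fixes V_0 = 15 V.
KCL at each unknown node (sum of currents leaving = 0; resistances in Ω):
  Node 1: (V_1 - 15)/500 + (V_1 - 0)/10 = 0
Collecting terms: 0.102 × V_1 = 0.03  =>  V_1 = 0.2941 V
I_R2 = (V_1 - V_2)/R2 = (0.2941 - 0)/10 = 0.02941 A
P_R2 = I_R2² × R2 = (0.02941)² × 10 = 0.008651 W

Final answer: 0.008651 W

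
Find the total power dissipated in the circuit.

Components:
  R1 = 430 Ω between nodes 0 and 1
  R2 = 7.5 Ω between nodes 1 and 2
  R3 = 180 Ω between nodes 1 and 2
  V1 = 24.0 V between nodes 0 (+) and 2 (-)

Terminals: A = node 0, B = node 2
Nodal analysis, taking node 2 as the 0 V reference.
Source V1 fixes V_0 = 24 V.
KCL at each unknown node (sum of currents leaving = 0; resistances in Ω):
  Node 1: (V_1 - 24)/430 + (V_1 - 0)/7.5 + (V_1 - 0)/180 = 0
Collecting terms: 0.1412 × V_1 = 0.05581  =>  V_1 = 0.3952 V
Power in each resistor, P = (ΔV)²/R:
  P_R1 = (24 - 0.3952)²/430 = 1.296 W
  P_R2 = (0.3952 - 0)²/7.5 = 0.02083 W
  P_R3 = (0.3952 - 0)²/180 = 0.0008679 W
P_total = P_R1 + P_R2 + P_R3 = 1.317 W

Final answer: 1.317 W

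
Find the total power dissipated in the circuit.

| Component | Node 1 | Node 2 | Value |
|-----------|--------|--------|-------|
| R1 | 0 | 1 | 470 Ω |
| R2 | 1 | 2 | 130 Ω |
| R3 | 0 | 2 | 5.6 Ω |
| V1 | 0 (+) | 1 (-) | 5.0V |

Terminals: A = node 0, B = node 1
Nodal analysis, taking node 1 as the 0 V reference.
Source V1 fixes V_0 = 5 V.
KCL at each unknown node (sum of currents leaving = 0; resistances in Ω):
  Node 2: (V_2 - 0)/130 + (V_2 - 5)/5.6 = 0
Collecting terms: 0.1863 × V_2 = 0.8929  =>  V_2 = 4.794 V
Power in each resistor, P = (ΔV)²/R:
  P_R1 = (5 - 0)²/470 = 0.05319 W
  P_R2 = (0 - 4.794)²/130 = 0.1768 W
  P_R3 = (5 - 4.794)²/5.6 = 0.007614 W
P_total = P_R1 + P_R2 + P_R3 = 0.2376 W

Final answer: 0.2376 W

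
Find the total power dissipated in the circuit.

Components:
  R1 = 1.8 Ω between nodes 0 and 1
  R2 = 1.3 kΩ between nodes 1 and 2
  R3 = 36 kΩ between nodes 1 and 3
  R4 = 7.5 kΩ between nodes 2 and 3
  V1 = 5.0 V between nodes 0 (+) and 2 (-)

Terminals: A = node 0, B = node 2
Nodal analysis, taking node 2 as the 0 V reference.
Source V1 fixes V_0 = 5 V.
KCL at each unknown node (sum of currents leaving = 0; resistances in Ω):
  Node 1: (V_1 - 5)/1.8 + (V_1 - 0)/1300 + (V_1 - V_3)/36000 = 0
  Node 3: (V_3 - V_1)/36000 + (V_3 - 0)/7500 = 0
Collecting terms (coefficients in siemens):
  0.5564·V_1 - 0.00002778·V_3 = 2.778
  0.0001611·V_3 - 0.00002778·V_1 = 0
Determinant D = (0.5564)(0.0001611) - (-0.00002778)(-0.00002778) = 0.00008963
V_1 = [(2.778)(0.0001611) - (-0.00002778)(0)]/D = 4.993 V
V_3 = [(0.5564)(0) - (2.778)(-0.00002778)]/D = 0.8608 V
Power in each resistor, P = (ΔV)²/R:
  P_R1 = (5 - 4.993)²/1.8 = 0.00002816 W
  P_R2 = (4.993 - 0)²/1300 = 0.01918 W
  P_R3 = (4.993 - 0.8608)²/36000 = 0.0004743 W
  P_R4 = (0 - 0.8608)²/7500 = 0.00009881 W
P_total = P_R1 + P_R2 + P_R3 + P_R4 = 0.01978 W

Final answer: 0.01978 W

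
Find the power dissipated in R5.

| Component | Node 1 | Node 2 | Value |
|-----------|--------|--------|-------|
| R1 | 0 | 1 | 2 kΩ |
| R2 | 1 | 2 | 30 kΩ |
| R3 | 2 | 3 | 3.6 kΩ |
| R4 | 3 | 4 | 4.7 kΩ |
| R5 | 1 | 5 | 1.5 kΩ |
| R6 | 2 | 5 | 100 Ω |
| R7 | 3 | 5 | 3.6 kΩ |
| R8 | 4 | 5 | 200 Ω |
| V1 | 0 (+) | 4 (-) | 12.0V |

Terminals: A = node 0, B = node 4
Nodal analysis, taking node 4 as the 0 V reference.
Source V1 fixes V_0 = 12 V.
KCL at each unknown node (sum of currents leaving = 0; resistances in Ω):
  Node 1: (V_1 - 12)/2000 + (V_1 - V_2)/30000 + (V_1 - V_5)/1500 = 0
  Node 2: (V_2 - V_1)/30000 + (V_2 - V_3)/3600 + (V_2 - V_5)/100 = 0
  Node 3: (V_3 - V_2)/3600 + (V_3 - 0)/4700 + (V_3 - V_5)/3600 = 0
  Node 5: (V_5 - V_1)/1500 + (V_5 - V_2)/100 + (V_5 - V_3)/3600 + (V_5 - 0)/200 = 0
Collecting terms (coefficients in siemens):
  0.0012·V_1 - 0.00003333·V_2 - 0.0006667·V_5 = 0.006
  0.01031·V_2 - 0.00003333·V_1 - 0.0002778·V_3 - 0.01·V_5 = 0
  0.0007683·V_3 - 0.0002778·V_2 - 0.0002778·V_5 = 0
  0.01594·V_5 - 0.0006667·V_1 - 0.01·V_2 - 0.0002778·V_3 = 0
Solving these 4 simultaneous equations (Gaussian elimination) gives:
  V_1 = 5.375 V, V_2 = 0.6532 V, V_3 = 0.4685 V, V_5 = 0.6426 V
I_R5 = (V_1 - V_5)/R5 = (5.375 - 0.6426)/1500 = 0.003155 A
P_R5 = I_R5² × R5 = (0.003155)² × 1500 = 0.01493 W

Final answer: 0.01493 W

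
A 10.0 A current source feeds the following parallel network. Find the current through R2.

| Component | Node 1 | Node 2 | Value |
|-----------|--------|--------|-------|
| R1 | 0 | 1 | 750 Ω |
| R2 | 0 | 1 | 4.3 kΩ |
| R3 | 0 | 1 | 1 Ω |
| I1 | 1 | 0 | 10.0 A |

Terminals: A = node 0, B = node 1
All resistors sit directly between nodes 0 and 1, so they are in parallel and share one voltage V; the full source current 10 A splits among them.
1/R_par = 1/750 + 1/4300 + 1/1 = 1.002 S  =>  R_par = 0.9984 Ω
V = I × R_par = 10 × 0.9984 = 9.984 V
I_R2 = V/R2 = 9.984/4300 = 0.002322 A

Final answer: 0.002322 A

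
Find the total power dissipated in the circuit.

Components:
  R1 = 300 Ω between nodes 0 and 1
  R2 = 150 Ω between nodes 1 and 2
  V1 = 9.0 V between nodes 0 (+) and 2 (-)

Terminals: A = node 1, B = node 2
Nodal analysis, taking node 2 as the 0 V reference.
Source V1 fixes V_0 = 9 V.
KCL at each unknown node (sum of currents leaving = 0; resistances in Ω):
  Node 1: (V_1 - 9)/300 + (V_1 - 0)/150 = 0
Collecting terms: 0.01 × V_1 = 0.03  =>  V_1 = 3 V
Power in each resistor, P = (ΔV)²/R:
  P_R1 = (9 - 3)²/300 = 0.12 W
  P_R2 = (3 - 0)²/150 = 0.06 W
P_total = P_R1 + P_R2 = 0.18 W

Final answer: 0.18 W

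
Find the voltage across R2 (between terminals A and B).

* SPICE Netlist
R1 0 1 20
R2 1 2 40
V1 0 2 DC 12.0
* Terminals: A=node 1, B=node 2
R1 and R2 are in series across V1 (node 0 → node 1 → node 2), and the output A–B is taken across R2, so this is a voltage divider.
Series current: I = V1/(R1 + R2) = 12/(20 + 40) = 12/60 = 0.2 A
V_R2 = I × R2 = V1 × R2/(R1 + R2) = 12 × 40/60 = 8 V

Final answer: 8 V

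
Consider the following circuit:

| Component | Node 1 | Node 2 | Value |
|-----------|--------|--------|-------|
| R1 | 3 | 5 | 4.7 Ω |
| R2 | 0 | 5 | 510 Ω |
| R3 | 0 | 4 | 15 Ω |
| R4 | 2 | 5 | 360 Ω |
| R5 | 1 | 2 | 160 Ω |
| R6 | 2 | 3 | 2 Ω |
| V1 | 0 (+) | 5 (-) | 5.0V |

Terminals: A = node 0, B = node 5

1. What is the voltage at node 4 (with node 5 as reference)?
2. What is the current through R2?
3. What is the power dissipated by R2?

Nodal analysis, taking node 5 as the 0 V reference.
Source V1 fixes V_0 = 5 V.
KCL at each unknown node (sum of currents leaving = 0; resistances in Ω):
  Node 1: (V_1 - V_2)/160 = 0
  Node 2: (V_2 - 0)/360 + (V_2 - V_1)/160 + (V_2 - V_3)/2 = 0
  Node 3: (V_3 - 0)/4.7 + (V_3 - V_2)/2 = 0
  Node 4: (V_4 - 5)/15 = 0
Collecting terms (coefficients in siemens):
  0.00625·V_1 - 0.00625·V_2 = 0
  0.509·V_2 - 0.00625·V_1 - 0.5·V_3 = 0
  0.7128·V_3 - 0.5·V_2 = 0
  0.06667·V_4 = 0.3333
Solving these 4 simultaneous equations (Gaussian elimination) gives:
  V_1 = 0 V, V_2 = 0 V, V_3 = 0 V, V_4 = 5 V
Part 1:
  Read off the nodal solution: V_4 = 5 V
Part 2:
  I_R2 = (V_0 - V_5)/R2 = (5 - 0)/510 = 0.009804 A
  Magnitude: I_R2 = 0.009804 A
Part 3:
  I_R2 = (V_0 - V_5)/R2 = (5 - 0)/510 = 0.009804 A
  P_R2 = I_R2² × R2 = (0.009804)² × 510 = 0.04902 W

Final answers:
1. V_4 = 5 V
2. I_R2 = 0.009804 A
3. P_R2 = 0.04902 W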